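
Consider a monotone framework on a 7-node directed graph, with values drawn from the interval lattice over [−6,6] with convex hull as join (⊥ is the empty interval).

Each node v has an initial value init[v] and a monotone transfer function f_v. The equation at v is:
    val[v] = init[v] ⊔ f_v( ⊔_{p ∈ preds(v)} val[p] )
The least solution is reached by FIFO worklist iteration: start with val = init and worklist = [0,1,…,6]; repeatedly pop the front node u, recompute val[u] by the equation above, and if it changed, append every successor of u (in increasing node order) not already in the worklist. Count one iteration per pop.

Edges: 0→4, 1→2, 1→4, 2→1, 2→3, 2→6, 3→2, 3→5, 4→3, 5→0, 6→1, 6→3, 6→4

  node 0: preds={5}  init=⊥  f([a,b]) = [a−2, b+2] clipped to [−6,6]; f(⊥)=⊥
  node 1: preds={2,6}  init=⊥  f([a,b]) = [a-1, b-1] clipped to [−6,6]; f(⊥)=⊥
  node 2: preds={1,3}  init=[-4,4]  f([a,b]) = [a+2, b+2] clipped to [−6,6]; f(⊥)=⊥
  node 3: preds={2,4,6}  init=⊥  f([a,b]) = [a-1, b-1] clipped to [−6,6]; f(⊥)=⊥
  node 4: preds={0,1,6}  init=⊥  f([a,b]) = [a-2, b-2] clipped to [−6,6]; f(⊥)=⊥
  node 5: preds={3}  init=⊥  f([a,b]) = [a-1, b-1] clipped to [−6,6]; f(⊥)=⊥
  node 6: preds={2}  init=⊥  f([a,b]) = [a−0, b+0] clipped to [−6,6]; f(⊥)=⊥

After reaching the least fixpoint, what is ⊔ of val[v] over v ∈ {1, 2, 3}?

[-6,6]

Worklist (22 pops):
  #1 pop 0: in=⊥ → ⊥ (no change)
  #2 pop 1: in=[-4,4] → [-5,3] (was ⊥); enqueue []
  #3 pop 2: in=[-5,3] → [-4,5] (was [-4,4]); enqueue [1]
  #4 pop 3: in=[-4,5] → [-5,4] (was ⊥); enqueue [2]
  #5 pop 4: in=[-5,3] → [-6,1] (was ⊥); enqueue [3]
  #6 pop 5: in=[-5,4] → [-6,3] (was ⊥); enqueue [0]
  #7 pop 6: in=[-4,5] → [-4,5] (was ⊥); enqueue [4]
  #8 pop 1: in=[-4,5] → [-5,4] (was [-5,3]); enqueue []
  #9 pop 2: in=[-5,4] → [-4,6] (was [-4,5]); enqueue [1,6]
  #10 pop 3: in=[-6,6] → [-6,5] (was [-5,4]); enqueue [2,5]
  #11 pop 0: in=[-6,3] → [-6,5] (was ⊥); enqueue []
  #12 pop 4: in=[-6,5] → [-6,3] (was [-6,1]); enqueue [3]
  #13 pop 1: in=[-4,6] → [-5,5] (was [-5,4]); enqueue [4]
  #14 pop 6: in=[-4,6] → [-4,6] (was [-4,5]); enqueue [1]
  #15 pop 2: in=[-6,5] → [-4,6] (no change)
  #16 pop 5: in=[-6,5] → [-6,4] (was [-6,3]); enqueue [0]
  #17 pop 3: in=[-6,6] → [-6,5] (no change)
  #18 pop 4: in=[-6,6] → [-6,4] (was [-6,3]); enqueue [3]
  #19 pop 1: in=[-4,6] → [-5,5] (no change)
  #20 pop 0: in=[-6,4] → [-6,6] (was [-6,5]); enqueue [4]
  #21 pop 3: in=[-6,6] → [-6,5] (no change)
  #22 pop 4: in=[-6,6] → [-6,4] (no change)

Fixpoint:
  val[0] = [-6,6]
  val[1] = [-5,5]
  val[2] = [-4,6]
  val[3] = [-6,5]
  val[4] = [-6,4]
  val[5] = [-6,4]
  val[6] = [-4,6]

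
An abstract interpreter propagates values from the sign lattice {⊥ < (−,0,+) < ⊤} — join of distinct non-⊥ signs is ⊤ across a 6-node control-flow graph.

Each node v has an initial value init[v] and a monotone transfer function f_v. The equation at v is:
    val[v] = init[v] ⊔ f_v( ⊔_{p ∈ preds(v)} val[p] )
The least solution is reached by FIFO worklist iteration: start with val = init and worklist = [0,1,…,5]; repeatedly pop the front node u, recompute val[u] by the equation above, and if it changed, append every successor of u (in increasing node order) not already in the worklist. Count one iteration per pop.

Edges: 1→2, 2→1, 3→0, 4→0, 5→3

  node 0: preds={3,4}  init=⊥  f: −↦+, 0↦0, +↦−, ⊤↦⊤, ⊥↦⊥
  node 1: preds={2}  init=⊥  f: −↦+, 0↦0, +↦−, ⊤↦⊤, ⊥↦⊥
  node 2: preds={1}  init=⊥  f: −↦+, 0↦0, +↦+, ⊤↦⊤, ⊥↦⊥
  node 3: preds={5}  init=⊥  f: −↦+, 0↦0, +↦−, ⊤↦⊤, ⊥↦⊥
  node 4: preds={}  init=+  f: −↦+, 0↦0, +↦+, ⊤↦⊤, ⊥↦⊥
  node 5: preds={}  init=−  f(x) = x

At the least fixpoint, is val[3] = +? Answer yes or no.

Worklist (7 pops):
  #1 pop 0: in=+ → − (was ⊥); enqueue []
  #2 pop 1: in=⊥ → ⊥ (no change)
  #3 pop 2: in=⊥ → ⊥ (no change)
  #4 pop 3: in=− → + (was ⊥); enqueue [0]
  #5 pop 4: in=⊥ → + (no change)
  #6 pop 5: in=⊥ → − (no change)
  #7 pop 0: in=+ → − (no change)

Fixpoint:
  val[0] = −
  val[1] = ⊥
  val[2] = ⊥
  val[3] = +
  val[4] = +
  val[5] = −

yes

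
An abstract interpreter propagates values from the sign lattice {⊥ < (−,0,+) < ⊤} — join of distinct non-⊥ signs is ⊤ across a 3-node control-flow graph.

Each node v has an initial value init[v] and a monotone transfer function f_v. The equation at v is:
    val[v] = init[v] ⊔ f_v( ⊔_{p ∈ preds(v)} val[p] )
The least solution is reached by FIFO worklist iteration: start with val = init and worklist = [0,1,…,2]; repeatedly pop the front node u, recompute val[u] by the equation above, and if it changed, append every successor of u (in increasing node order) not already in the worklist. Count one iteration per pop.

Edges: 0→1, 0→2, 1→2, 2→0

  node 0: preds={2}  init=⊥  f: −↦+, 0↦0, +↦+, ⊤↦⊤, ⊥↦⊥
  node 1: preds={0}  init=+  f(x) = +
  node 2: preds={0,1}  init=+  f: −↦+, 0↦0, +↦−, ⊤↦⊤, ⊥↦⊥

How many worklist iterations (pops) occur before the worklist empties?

6

Worklist (6 pops):
  #1 pop 0: in=+ → + (was ⊥); enqueue []
  #2 pop 1: in=+ → + (no change)
  #3 pop 2: in=+ → ⊤ (was +); enqueue [0]
  #4 pop 0: in=⊤ → ⊤ (was +); enqueue [1,2]
  #5 pop 1: in=⊤ → + (no change)
  #6 pop 2: in=⊤ → ⊤ (no change)

Fixpoint:
  val[0] = ⊤
  val[1] = +
  val[2] = ⊤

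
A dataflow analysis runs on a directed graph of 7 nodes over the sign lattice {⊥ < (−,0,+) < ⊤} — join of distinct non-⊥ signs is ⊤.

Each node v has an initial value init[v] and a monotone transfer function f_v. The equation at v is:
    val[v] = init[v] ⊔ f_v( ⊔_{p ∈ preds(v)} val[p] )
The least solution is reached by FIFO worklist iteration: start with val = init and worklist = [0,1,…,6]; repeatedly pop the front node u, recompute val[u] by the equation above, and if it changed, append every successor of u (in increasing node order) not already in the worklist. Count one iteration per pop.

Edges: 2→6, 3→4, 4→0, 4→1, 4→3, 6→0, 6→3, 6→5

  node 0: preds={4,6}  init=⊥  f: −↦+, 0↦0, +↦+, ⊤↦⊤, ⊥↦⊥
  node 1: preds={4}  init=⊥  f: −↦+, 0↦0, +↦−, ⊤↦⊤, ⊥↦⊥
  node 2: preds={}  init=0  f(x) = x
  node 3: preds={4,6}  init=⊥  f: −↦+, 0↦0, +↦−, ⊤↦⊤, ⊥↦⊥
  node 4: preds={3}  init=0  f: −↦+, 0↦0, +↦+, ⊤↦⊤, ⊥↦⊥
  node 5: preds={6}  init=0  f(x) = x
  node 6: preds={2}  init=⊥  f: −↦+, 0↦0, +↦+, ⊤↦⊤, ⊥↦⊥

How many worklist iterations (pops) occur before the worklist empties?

10

Iteration log — 10 steps:
  step 1. node 0  ⊔preds=0  new=0  old=⊥  +wl: 
  step 2. node 1  ⊔preds=0  new=0  old=⊥  +wl: 
  step 3. node 2  ⊔preds=⊥  new=0  stable
  step 4. node 3  ⊔preds=0  new=0  old=⊥  +wl: 
  step 5. node 4  ⊔preds=0  new=0  stable
  step 6. node 5  ⊔preds=⊥  new=0  stable
  step 7. node 6  ⊔preds=0  new=0  old=⊥  +wl: 0,3,5
  step 8. node 0  ⊔preds=0  new=0  stable
  step 9. node 3  ⊔preds=0  new=0  stable
  step 10. node 5  ⊔preds=0  new=0  stable

Least fixpoint reached:
  node 0: 0
  node 1: 0
  node 2: 0
  node 3: 0
  node 4: 0
  node 5: 0
  node 6: 0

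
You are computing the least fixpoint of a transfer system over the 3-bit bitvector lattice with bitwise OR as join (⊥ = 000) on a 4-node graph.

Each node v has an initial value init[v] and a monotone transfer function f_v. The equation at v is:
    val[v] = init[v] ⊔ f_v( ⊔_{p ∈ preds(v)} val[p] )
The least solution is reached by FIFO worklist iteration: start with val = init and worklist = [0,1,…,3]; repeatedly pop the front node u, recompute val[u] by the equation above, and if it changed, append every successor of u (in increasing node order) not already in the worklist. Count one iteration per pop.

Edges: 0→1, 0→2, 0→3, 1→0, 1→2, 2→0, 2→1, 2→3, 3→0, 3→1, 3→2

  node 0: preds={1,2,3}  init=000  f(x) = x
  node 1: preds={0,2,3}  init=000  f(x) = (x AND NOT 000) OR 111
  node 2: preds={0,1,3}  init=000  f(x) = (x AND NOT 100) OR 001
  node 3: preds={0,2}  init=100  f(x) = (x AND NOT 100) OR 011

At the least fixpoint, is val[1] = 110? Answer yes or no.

Trace (8 dequeues):
  [1] u=0 | in 100 | out 100 | prev 000 | push {}
  [2] u=1 | in 100 | out 111 | prev 000 | push {0}
  [3] u=2 | in 111 | out 011 | prev 000 | push {1}
  [4] u=3 | in 111 | out 111 | prev 100 | push {2}
  [5] u=0 | in 111 | out 111 | prev 100 | push {3}
  [6] u=1 | in 111 | out 111 | ==
  [7] u=2 | in 111 | out 011 | ==
  [8] u=3 | in 111 | out 111 | ==

Converged values:
  [0] 111
  [1] 111
  [2] 011
  [3] 111

no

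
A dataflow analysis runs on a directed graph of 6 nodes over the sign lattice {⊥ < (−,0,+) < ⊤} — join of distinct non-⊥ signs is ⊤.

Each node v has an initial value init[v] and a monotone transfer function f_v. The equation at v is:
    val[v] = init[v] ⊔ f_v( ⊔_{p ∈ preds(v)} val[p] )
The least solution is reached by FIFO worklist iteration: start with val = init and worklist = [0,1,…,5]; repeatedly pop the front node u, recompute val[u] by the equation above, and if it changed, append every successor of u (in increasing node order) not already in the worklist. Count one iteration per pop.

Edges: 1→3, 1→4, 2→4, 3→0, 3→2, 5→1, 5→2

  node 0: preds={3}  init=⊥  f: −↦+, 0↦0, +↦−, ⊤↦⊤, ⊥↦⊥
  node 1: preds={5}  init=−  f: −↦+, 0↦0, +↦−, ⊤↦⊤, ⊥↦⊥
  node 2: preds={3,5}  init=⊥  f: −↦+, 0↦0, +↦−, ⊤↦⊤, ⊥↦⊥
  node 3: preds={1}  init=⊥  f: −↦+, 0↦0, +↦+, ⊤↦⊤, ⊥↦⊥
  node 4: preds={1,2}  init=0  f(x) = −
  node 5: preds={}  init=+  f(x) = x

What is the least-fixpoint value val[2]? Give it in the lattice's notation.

−

Iteration log — 8 steps:
  step 1. node 0  ⊔preds=⊥  new=⊥  stable
  step 2. node 1  ⊔preds=+  new=−  stable
  step 3. node 2  ⊔preds=+  new=−  old=⊥  +wl: 
  step 4. node 3  ⊔preds=−  new=+  old=⊥  +wl: 0,2
  step 5. node 4  ⊔preds=−  new=⊤  old=0  +wl: 
  step 6. node 5  ⊔preds=⊥  new=+  stable
  step 7. node 0  ⊔preds=+  new=−  old=⊥  +wl: 
  step 8. node 2  ⊔preds=+  new=−  stable

Least fixpoint reached:
  node 0: −
  node 1: −
  node 2: −
  node 3: +
  node 4: ⊤
  node 5: +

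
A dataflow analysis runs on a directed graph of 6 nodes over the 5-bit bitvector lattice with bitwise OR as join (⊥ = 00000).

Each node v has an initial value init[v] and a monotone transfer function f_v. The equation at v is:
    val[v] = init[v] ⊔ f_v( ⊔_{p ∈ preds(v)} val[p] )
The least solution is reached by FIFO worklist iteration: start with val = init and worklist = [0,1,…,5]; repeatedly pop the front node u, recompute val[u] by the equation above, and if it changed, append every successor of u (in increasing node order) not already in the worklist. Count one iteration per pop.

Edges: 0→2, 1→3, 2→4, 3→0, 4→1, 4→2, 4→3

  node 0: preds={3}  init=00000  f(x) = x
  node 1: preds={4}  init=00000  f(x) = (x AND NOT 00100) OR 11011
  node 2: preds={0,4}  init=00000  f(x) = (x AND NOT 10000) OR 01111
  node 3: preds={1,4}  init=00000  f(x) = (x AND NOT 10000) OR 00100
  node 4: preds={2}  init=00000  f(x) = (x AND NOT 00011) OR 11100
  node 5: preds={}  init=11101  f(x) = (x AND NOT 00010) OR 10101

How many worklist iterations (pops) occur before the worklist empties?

10

Trace (10 dequeues):
  [1] u=0 | in 00000 | out 00000 | ==
  [2] u=1 | in 00000 | out 11011 | prev 00000 | push {}
  [3] u=2 | in 00000 | out 01111 | prev 00000 | push {}
  [4] u=3 | in 11011 | out 01111 | prev 00000 | push {0}
  [5] u=4 | in 01111 | out 11100 | prev 00000 | push {1,2,3}
  [6] u=5 | in 00000 | out 11101 | ==
  [7] u=0 | in 01111 | out 01111 | prev 00000 | push {}
  [8] u=1 | in 11100 | out 11011 | ==
  [9] u=2 | in 11111 | out 01111 | ==
  [10] u=3 | in 11111 | out 01111 | ==

Converged values:
  [0] 01111
  [1] 11011
  [2] 01111
  [3] 01111
  [4] 11100
  [5] 11101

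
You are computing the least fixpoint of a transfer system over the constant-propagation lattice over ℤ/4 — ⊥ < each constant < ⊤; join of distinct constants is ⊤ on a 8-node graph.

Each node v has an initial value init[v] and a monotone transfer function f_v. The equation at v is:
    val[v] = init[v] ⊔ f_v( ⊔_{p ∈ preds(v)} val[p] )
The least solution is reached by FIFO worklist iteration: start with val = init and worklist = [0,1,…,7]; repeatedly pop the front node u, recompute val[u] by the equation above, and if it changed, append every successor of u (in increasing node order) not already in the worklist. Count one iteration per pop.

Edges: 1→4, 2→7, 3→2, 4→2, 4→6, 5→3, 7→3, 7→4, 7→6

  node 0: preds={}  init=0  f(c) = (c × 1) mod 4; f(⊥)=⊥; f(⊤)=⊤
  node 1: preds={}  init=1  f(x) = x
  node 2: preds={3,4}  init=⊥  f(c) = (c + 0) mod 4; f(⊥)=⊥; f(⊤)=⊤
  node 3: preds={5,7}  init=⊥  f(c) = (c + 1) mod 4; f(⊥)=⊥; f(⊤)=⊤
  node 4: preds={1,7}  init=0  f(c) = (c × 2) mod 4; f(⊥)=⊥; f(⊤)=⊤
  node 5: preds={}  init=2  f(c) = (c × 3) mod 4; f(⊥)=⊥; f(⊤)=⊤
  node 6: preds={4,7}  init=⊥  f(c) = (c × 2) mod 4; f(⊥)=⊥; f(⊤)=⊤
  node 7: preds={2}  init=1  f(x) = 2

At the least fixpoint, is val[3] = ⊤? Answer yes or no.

Trace (13 dequeues):
  [1] u=0 | in ⊥ | out 0 | ==
  [2] u=1 | in ⊥ | out 1 | ==
  [3] u=2 | in 0 | out 0 | prev ⊥ | push {}
  [4] u=3 | in ⊤ | out ⊤ | prev ⊥ | push {2}
  [5] u=4 | in 1 | out ⊤ | prev 0 | push {}
  [6] u=5 | in ⊥ | out 2 | ==
  [7] u=6 | in ⊤ | out ⊤ | prev ⊥ | push {}
  [8] u=7 | in 0 | out ⊤ | prev 1 | push {3,4,6}
  [9] u=2 | in ⊤ | out ⊤ | prev 0 | push {7}
  [10] u=3 | in ⊤ | out ⊤ | ==
  [11] u=4 | in ⊤ | out ⊤ | ==
  [12] u=6 | in ⊤ | out ⊤ | ==
  [13] u=7 | in ⊤ | out ⊤ | ==

Converged values:
  [0] 0
  [1] 1
  [2] ⊤
  [3] ⊤
  [4] ⊤
  [5] 2
  [6] ⊤
  [7] ⊤

yes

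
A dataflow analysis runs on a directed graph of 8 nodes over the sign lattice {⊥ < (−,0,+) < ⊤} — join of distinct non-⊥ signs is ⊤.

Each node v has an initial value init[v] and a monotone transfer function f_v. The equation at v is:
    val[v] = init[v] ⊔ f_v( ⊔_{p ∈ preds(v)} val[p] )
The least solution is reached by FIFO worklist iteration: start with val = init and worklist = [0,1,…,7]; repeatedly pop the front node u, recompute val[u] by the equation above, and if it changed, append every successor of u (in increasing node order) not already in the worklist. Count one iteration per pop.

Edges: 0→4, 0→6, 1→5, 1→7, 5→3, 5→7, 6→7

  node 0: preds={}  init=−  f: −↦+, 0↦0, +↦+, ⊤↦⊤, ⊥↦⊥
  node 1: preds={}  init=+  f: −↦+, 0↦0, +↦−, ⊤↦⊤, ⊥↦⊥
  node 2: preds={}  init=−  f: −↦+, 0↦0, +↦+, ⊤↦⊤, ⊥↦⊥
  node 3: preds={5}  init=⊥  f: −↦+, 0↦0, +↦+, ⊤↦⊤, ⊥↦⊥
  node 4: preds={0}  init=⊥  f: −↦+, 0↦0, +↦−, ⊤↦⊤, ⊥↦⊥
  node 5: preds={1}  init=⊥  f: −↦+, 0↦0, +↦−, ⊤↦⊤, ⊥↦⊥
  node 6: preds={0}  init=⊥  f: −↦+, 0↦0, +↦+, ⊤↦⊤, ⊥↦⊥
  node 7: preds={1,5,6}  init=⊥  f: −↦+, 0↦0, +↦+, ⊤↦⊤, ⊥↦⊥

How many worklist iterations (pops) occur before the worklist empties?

Worklist (9 pops):
  #1 pop 0: in=⊥ → − (no change)
  #2 pop 1: in=⊥ → + (no change)
  #3 pop 2: in=⊥ → − (no change)
  #4 pop 3: in=⊥ → ⊥ (no change)
  #5 pop 4: in=− → + (was ⊥); enqueue []
  #6 pop 5: in=+ → − (was ⊥); enqueue [3]
  #7 pop 6: in=− → + (was ⊥); enqueue []
  #8 pop 7: in=⊤ → ⊤ (was ⊥); enqueue []
  #9 pop 3: in=− → + (was ⊥); enqueue []

Fixpoint:
  val[0] = −
  val[1] = +
  val[2] = −
  val[3] = +
  val[4] = +
  val[5] = −
  val[6] = +
  val[7] = ⊤

9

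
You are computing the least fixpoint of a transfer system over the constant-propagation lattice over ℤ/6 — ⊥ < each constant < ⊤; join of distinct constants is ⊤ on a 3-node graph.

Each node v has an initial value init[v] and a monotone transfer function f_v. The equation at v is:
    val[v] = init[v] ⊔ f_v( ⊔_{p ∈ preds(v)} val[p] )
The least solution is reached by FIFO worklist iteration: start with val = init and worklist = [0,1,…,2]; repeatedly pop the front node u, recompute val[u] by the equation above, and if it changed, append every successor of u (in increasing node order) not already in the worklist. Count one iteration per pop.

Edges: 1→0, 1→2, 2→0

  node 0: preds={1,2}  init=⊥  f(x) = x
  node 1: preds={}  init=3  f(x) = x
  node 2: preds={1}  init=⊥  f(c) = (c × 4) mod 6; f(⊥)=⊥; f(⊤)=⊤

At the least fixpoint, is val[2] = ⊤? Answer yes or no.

no

Trace (4 dequeues):
  [1] u=0 | in 3 | out 3 | prev ⊥ | push {}
  [2] u=1 | in ⊥ | out 3 | ==
  [3] u=2 | in 3 | out 0 | prev ⊥ | push {0}
  [4] u=0 | in ⊤ | out ⊤ | prev 3 | push {}

Converged values:
  [0] ⊤
  [1] 3
  [2] 0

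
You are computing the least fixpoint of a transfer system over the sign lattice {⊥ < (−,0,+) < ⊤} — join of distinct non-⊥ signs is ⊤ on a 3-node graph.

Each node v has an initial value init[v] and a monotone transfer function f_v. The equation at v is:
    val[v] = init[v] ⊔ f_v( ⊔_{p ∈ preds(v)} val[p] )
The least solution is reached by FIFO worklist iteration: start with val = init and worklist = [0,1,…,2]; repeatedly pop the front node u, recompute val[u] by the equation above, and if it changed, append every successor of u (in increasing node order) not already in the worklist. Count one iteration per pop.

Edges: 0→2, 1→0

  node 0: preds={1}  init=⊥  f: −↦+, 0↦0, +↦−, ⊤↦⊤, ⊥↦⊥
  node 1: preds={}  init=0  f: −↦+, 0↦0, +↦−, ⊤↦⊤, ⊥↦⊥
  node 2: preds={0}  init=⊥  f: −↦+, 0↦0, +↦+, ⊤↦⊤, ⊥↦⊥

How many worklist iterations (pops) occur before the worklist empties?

Trace (3 dequeues):
  [1] u=0 | in 0 | out 0 | prev ⊥ | push {}
  [2] u=1 | in ⊥ | out 0 | ==
  [3] u=2 | in 0 | out 0 | prev ⊥ | push {}

Converged values:
  [0] 0
  [1] 0
  [2] 0

3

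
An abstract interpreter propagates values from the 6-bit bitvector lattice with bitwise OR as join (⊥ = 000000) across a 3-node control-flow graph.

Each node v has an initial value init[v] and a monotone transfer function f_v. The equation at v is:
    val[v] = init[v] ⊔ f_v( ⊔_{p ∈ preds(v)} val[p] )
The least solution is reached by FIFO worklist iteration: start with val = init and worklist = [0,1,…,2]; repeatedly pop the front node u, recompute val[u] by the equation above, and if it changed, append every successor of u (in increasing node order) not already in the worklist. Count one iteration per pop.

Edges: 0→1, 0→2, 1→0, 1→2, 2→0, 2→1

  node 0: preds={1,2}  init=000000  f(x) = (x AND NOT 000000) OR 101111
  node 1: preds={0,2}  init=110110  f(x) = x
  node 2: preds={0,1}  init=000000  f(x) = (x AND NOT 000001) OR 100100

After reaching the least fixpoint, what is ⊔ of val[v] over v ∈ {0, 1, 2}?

111111

Iteration log — 5 steps:
  step 1. node 0  ⊔preds=110110  new=111111  old=000000  +wl: 
  step 2. node 1  ⊔preds=111111  new=111111  old=110110  +wl: 0
  step 3. node 2  ⊔preds=111111  new=111110  old=000000  +wl: 1
  step 4. node 0  ⊔preds=111111  new=111111  stable
  step 5. node 1  ⊔preds=111111  new=111111  stable

Least fixpoint reached:
  node 0: 111111
  node 1: 111111
  node 2: 111110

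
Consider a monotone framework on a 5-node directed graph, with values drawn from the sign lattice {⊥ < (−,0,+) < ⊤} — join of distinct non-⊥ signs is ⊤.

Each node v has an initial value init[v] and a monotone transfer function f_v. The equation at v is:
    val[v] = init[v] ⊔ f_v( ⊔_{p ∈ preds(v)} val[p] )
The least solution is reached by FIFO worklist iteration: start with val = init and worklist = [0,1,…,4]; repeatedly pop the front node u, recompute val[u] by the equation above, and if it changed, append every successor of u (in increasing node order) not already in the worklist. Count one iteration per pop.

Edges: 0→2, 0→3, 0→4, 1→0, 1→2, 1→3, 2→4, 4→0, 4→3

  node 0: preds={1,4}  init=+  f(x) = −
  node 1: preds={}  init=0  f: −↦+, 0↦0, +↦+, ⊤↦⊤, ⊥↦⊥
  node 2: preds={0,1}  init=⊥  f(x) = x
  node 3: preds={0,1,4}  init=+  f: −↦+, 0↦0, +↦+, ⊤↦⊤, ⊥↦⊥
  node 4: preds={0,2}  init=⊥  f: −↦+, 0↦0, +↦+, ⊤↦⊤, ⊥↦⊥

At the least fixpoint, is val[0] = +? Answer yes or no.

no

Trace (7 dequeues):
  [1] u=0 | in 0 | out ⊤ | prev + | push {}
  [2] u=1 | in ⊥ | out 0 | ==
  [3] u=2 | in ⊤ | out ⊤ | prev ⊥ | push {}
  [4] u=3 | in ⊤ | out ⊤ | prev + | push {}
  [5] u=4 | in ⊤ | out ⊤ | prev ⊥ | push {0,3}
  [6] u=0 | in ⊤ | out ⊤ | ==
  [7] u=3 | in ⊤ | out ⊤ | ==

Converged values:
  [0] ⊤
  [1] 0
  [2] ⊤
  [3] ⊤
  [4] ⊤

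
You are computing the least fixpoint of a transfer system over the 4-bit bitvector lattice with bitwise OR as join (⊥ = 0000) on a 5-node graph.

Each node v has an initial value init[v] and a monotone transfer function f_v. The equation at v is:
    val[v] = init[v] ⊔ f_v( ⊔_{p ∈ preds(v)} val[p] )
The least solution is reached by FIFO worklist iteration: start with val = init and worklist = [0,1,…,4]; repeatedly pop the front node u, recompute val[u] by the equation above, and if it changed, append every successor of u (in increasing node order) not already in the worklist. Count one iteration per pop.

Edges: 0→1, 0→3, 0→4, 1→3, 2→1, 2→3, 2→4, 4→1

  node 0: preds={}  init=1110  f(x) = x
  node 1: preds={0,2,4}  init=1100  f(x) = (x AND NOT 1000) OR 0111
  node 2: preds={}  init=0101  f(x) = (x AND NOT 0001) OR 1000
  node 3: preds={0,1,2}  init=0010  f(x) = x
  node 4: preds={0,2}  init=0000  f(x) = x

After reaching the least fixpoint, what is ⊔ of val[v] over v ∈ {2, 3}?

Worklist (6 pops):
  #1 pop 0: in=0000 → 1110 (no change)
  #2 pop 1: in=1111 → 1111 (was 1100); enqueue []
  #3 pop 2: in=0000 → 1101 (was 0101); enqueue [1]
  #4 pop 3: in=1111 → 1111 (was 0010); enqueue []
  #5 pop 4: in=1111 → 1111 (was 0000); enqueue []
  #6 pop 1: in=1111 → 1111 (no change)

Fixpoint:
  val[0] = 1110
  val[1] = 1111
  val[2] = 1101
  val[3] = 1111
  val[4] = 1111

1111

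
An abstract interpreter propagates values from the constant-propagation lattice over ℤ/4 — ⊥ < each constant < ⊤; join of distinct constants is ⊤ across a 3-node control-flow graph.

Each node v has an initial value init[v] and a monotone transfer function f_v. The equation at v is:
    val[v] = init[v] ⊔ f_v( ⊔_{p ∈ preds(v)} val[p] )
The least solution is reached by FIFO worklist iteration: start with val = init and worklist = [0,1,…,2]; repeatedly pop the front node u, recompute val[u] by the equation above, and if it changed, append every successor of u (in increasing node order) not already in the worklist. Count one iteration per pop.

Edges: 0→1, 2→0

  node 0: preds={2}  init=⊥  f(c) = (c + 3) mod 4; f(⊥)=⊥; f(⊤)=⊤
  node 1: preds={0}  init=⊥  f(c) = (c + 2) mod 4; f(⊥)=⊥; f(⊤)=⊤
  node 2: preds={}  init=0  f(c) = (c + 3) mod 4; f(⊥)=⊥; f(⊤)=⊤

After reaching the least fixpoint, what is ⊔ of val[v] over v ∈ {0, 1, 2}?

⊤

Iteration log — 3 steps:
  step 1. node 0  ⊔preds=0  new=3  old=⊥  +wl: 
  step 2. node 1  ⊔preds=3  new=1  old=⊥  +wl: 
  step 3. node 2  ⊔preds=⊥  new=0  stable

Least fixpoint reached:
  node 0: 3
  node 1: 1
  node 2: 0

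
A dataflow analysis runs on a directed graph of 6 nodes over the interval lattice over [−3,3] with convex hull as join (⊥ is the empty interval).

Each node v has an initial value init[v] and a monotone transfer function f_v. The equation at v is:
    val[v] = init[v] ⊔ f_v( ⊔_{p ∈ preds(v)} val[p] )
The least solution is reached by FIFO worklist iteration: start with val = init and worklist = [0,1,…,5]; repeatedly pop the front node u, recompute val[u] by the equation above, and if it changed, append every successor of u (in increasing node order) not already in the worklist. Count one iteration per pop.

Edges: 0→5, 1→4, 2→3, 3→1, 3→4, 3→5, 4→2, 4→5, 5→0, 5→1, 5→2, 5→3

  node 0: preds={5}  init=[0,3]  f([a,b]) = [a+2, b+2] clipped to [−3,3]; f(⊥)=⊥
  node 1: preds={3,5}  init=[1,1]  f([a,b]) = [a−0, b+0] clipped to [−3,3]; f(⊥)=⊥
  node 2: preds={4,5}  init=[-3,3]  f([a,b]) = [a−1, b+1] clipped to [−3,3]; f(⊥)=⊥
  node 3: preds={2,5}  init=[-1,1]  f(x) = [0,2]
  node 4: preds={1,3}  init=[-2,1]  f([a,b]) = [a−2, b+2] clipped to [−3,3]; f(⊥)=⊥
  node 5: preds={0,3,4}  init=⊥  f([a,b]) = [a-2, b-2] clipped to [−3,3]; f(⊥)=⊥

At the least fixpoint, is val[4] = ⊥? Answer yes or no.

Worklist (12 pops):
  #1 pop 0: in=⊥ → [0,3] (no change)
  #2 pop 1: in=[-1,1] → [-1,1] (was [1,1]); enqueue []
  #3 pop 2: in=[-2,1] → [-3,3] (no change)
  #4 pop 3: in=[-3,3] → [-1,2] (was [-1,1]); enqueue [1]
  #5 pop 4: in=[-1,2] → [-3,3] (was [-2,1]); enqueue [2]
  #6 pop 5: in=[-3,3] → [-3,1] (was ⊥); enqueue [0,3]
  #7 pop 1: in=[-3,2] → [-3,2] (was [-1,1]); enqueue [4]
  #8 pop 2: in=[-3,3] → [-3,3] (no change)
  #9 pop 0: in=[-3,1] → [-1,3] (was [0,3]); enqueue [5]
  #10 pop 3: in=[-3,3] → [-1,2] (no change)
  #11 pop 4: in=[-3,2] → [-3,3] (no change)
  #12 pop 5: in=[-3,3] → [-3,1] (no change)

Fixpoint:
  val[0] = [-1,3]
  val[1] = [-3,2]
  val[2] = [-3,3]
  val[3] = [-1,2]
  val[4] = [-3,3]
  val[5] = [-3,1]

no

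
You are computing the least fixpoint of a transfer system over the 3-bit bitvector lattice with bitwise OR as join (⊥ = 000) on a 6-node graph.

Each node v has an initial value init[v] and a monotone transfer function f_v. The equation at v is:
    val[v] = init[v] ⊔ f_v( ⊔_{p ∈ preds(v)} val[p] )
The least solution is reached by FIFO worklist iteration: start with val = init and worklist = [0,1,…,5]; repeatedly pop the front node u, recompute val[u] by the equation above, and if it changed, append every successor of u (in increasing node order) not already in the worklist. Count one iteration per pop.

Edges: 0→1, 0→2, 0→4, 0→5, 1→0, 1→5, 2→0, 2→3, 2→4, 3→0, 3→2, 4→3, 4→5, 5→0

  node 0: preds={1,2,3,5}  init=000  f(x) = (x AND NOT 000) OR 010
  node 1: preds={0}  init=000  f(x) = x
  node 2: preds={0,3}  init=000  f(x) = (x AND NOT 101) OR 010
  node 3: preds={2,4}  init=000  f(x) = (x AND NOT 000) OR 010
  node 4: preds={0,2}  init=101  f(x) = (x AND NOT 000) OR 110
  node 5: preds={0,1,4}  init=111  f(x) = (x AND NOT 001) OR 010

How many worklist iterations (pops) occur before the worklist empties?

9

Worklist (9 pops):
  #1 pop 0: in=111 → 111 (was 000); enqueue []
  #2 pop 1: in=111 → 111 (was 000); enqueue [0]
  #3 pop 2: in=111 → 010 (was 000); enqueue []
  #4 pop 3: in=111 → 111 (was 000); enqueue [2]
  #5 pop 4: in=111 → 111 (was 101); enqueue [3]
  #6 pop 5: in=111 → 111 (no change)
  #7 pop 0: in=111 → 111 (no change)
  #8 pop 2: in=111 → 010 (no change)
  #9 pop 3: in=111 → 111 (no change)

Fixpoint:
  val[0] = 111
  val[1] = 111
  val[2] = 010
  val[3] = 111
  val[4] = 111
  val[5] = 111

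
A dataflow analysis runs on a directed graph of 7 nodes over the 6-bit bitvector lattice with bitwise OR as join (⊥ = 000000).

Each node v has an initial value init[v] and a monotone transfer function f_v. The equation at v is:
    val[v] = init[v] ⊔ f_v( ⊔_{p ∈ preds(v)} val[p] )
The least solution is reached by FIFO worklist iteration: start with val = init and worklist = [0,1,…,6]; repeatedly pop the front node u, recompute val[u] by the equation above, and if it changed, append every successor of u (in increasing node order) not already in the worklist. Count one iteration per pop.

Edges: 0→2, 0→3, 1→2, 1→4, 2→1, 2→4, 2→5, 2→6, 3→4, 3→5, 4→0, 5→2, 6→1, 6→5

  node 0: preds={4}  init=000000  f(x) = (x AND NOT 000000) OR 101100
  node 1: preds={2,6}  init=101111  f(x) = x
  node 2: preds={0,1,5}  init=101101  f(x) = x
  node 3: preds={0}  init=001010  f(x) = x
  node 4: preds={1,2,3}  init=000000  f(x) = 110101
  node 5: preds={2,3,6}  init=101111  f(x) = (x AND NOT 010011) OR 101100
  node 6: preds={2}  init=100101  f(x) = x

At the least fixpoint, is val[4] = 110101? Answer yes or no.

yes

Iteration log — 19 steps:
  step 1. node 0  ⊔preds=000000  new=101100  old=000000  +wl: 
  step 2. node 1  ⊔preds=101101  new=101111  stable
  step 3. node 2  ⊔preds=101111  new=101111  old=101101  +wl: 1
  step 4. node 3  ⊔preds=101100  new=101110  old=001010  +wl: 
  step 5. node 4  ⊔preds=101111  new=110101  old=000000  +wl: 0
  step 6. node 5  ⊔preds=101111  new=101111  stable
  step 7. node 6  ⊔preds=101111  new=101111  old=100101  +wl: 5
  step 8. node 1  ⊔preds=101111  new=101111  stable
  step 9. node 0  ⊔preds=110101  new=111101  old=101100  +wl: 2,3
  step 10. node 5  ⊔preds=101111  new=101111  stable
  step 11. node 2  ⊔preds=111111  new=111111  old=101111  +wl: 1,4,5,6
  step 12. node 3  ⊔preds=111101  new=111111  old=101110  +wl: 
  step 13. node 1  ⊔preds=111111  new=111111  old=101111  +wl: 2
  step 14. node 4  ⊔preds=111111  new=110101  stable
  step 15. node 5  ⊔preds=111111  new=101111  stable
  step 16. node 6  ⊔preds=111111  new=111111  old=101111  +wl: 1,5
  step 17. node 2  ⊔preds=111111  new=111111  stable
  step 18. node 1  ⊔preds=111111  new=111111  stable
  step 19. node 5  ⊔preds=111111  new=101111  stable

Least fixpoint reached:
  node 0: 111101
  node 1: 111111
  node 2: 111111
  node 3: 111111
  node 4: 110101
  node 5: 101111
  node 6: 111111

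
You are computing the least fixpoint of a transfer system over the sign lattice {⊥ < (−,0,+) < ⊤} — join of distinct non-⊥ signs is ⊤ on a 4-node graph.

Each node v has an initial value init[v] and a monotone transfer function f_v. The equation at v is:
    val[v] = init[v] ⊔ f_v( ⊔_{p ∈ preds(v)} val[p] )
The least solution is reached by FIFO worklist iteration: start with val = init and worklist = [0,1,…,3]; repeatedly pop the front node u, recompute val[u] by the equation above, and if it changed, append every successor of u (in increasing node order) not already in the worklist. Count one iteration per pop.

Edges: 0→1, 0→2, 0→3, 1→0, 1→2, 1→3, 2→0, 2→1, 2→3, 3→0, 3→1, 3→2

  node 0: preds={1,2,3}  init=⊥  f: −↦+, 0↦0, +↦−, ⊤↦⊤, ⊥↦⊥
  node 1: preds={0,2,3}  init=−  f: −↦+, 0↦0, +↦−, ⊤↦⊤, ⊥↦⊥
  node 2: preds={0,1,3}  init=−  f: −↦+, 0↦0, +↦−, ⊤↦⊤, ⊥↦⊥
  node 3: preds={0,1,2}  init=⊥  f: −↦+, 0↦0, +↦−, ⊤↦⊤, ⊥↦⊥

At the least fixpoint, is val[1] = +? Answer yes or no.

no

Trace (8 dequeues):
  [1] u=0 | in − | out + | prev ⊥ | push {}
  [2] u=1 | in ⊤ | out ⊤ | prev − | push {0}
  [3] u=2 | in ⊤ | out ⊤ | prev − | push {1}
  [4] u=3 | in ⊤ | out ⊤ | prev ⊥ | push {2}
  [5] u=0 | in ⊤ | out ⊤ | prev + | push {3}
  [6] u=1 | in ⊤ | out ⊤ | ==
  [7] u=2 | in ⊤ | out ⊤ | ==
  [8] u=3 | in ⊤ | out ⊤ | ==

Converged values:
  [0] ⊤
  [1] ⊤
  [2] ⊤
  [3] ⊤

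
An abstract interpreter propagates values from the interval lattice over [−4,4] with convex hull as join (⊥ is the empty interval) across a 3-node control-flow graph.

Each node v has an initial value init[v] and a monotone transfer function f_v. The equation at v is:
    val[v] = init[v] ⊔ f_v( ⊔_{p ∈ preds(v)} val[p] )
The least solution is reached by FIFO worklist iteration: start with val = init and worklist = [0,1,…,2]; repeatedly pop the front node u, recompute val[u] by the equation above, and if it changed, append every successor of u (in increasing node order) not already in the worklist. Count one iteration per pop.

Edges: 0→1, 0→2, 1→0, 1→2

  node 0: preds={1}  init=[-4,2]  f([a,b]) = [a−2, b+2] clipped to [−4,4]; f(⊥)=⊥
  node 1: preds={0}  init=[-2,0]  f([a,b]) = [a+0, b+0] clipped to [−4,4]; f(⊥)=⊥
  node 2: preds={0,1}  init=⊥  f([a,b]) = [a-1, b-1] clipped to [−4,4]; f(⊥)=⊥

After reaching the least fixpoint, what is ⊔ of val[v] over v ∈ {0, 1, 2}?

Iteration log — 7 steps:
  step 1. node 0  ⊔preds=[-2,0]  new=[-4,2]  stable
  step 2. node 1  ⊔preds=[-4,2]  new=[-4,2]  old=[-2,0]  +wl: 0
  step 3. node 2  ⊔preds=[-4,2]  new=[-4,1]  old=⊥  +wl: 
  step 4. node 0  ⊔preds=[-4,2]  new=[-4,4]  old=[-4,2]  +wl: 1,2
  step 5. node 1  ⊔preds=[-4,4]  new=[-4,4]  old=[-4,2]  +wl: 0
  step 6. node 2  ⊔preds=[-4,4]  new=[-4,3]  old=[-4,1]  +wl: 
  step 7. node 0  ⊔preds=[-4,4]  new=[-4,4]  stable

Least fixpoint reached:
  node 0: [-4,4]
  node 1: [-4,4]
  node 2: [-4,3]

[-4,4]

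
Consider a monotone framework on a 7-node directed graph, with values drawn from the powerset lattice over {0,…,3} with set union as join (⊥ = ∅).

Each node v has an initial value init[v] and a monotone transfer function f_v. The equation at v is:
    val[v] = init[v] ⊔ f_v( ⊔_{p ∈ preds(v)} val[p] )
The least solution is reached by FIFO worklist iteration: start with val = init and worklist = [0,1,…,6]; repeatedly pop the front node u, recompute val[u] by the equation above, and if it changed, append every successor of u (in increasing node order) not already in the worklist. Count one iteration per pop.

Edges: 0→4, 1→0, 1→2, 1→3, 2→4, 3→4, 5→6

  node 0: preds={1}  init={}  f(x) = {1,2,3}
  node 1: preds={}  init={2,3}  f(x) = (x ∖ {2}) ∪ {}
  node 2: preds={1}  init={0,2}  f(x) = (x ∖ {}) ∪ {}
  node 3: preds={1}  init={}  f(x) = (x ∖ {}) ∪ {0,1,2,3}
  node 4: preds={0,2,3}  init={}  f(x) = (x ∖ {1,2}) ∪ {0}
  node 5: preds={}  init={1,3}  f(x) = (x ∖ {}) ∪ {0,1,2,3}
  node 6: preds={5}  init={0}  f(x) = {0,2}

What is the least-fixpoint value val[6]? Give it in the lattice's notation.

{0,2}

Iteration log — 7 steps:
  step 1. node 0  ⊔preds={2,3}  new={1,2,3}  old={}  +wl: 
  step 2. node 1  ⊔preds={}  new={2,3}  stable
  step 3. node 2  ⊔preds={2,3}  new={0,2,3}  old={0,2}  +wl: 
  step 4. node 3  ⊔preds={2,3}  new={0,1,2,3}  old={}  +wl: 
  step 5. node 4  ⊔preds={0,1,2,3}  new={0,3}  old={}  +wl: 
  step 6. node 5  ⊔preds={}  new={0,1,2,3}  old={1,3}  +wl: 
  step 7. node 6  ⊔preds={0,1,2,3}  new={0,2}  old={0}  +wl: 

Least fixpoint reached:
  node 0: {1,2,3}
  node 1: {2,3}
  node 2: {0,2,3}
  node 3: {0,1,2,3}
  node 4: {0,3}
  node 5: {0,1,2,3}
  node 6: {0,2}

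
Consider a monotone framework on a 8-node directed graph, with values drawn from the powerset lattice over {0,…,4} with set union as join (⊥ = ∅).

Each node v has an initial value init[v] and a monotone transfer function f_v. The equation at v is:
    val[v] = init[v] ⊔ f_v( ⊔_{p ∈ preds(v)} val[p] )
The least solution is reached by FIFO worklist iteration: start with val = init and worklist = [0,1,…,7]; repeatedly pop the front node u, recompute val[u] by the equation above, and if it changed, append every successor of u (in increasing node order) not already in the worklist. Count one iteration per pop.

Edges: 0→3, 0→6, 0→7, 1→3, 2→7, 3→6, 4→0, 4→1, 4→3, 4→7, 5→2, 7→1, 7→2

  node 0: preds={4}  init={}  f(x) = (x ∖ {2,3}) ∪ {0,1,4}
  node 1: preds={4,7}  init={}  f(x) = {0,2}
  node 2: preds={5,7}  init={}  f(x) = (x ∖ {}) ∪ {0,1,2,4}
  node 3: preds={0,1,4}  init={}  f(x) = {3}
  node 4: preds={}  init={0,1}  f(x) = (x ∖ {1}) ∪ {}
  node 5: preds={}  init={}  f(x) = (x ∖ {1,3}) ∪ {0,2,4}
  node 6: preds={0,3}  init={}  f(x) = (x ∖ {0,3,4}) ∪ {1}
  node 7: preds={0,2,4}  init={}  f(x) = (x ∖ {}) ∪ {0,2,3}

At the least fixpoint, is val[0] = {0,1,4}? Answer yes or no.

Trace (11 dequeues):
  [1] u=0 | in {0,1} | out {0,1,4} | prev {} | push {}
  [2] u=1 | in {0,1} | out {0,2} | prev {} | push {}
  [3] u=2 | in {} | out {0,1,2,4} | prev {} | push {}
  [4] u=3 | in {0,1,2,4} | out {3} | prev {} | push {}
  [5] u=4 | in {} | out {0,1} | ==
  [6] u=5 | in {} | out {0,2,4} | prev {} | push {2}
  [7] u=6 | in {0,1,3,4} | out {1} | prev {} | push {}
  [8] u=7 | in {0,1,2,4} | out {0,1,2,3,4} | prev {} | push {1}
  [9] u=2 | in {0,1,2,3,4} | out {0,1,2,3,4} | prev {0,1,2,4} | push {7}
  [10] u=1 | in {0,1,2,3,4} | out {0,2} | ==
  [11] u=7 | in {0,1,2,3,4} | out {0,1,2,3,4} | ==

Converged values:
  [0] {0,1,4}
  [1] {0,2}
  [2] {0,1,2,3,4}
  [3] {3}
  [4] {0,1}
  [5] {0,2,4}
  [6] {1}
  [7] {0,1,2,3,4}

yes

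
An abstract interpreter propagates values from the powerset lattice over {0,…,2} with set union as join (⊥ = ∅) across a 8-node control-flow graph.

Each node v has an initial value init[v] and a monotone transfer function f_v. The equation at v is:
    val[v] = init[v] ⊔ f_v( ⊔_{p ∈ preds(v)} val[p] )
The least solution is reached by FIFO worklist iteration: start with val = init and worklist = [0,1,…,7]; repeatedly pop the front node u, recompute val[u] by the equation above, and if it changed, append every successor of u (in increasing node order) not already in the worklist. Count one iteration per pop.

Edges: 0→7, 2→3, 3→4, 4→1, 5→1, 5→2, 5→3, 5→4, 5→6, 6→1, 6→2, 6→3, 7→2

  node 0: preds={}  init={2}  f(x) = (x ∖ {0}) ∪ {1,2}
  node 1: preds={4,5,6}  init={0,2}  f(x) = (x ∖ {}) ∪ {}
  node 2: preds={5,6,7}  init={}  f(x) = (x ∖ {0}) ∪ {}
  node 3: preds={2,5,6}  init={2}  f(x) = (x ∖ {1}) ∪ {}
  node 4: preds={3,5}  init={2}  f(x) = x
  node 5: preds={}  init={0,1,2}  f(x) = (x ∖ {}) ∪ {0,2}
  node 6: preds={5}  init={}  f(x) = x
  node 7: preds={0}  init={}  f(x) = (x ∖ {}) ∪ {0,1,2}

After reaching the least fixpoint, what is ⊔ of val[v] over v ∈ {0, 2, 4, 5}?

Iteration log — 11 steps:
  step 1. node 0  ⊔preds={}  new={1,2}  old={2}  +wl: 
  step 2. node 1  ⊔preds={0,1,2}  new={0,1,2}  old={0,2}  +wl: 
  step 3. node 2  ⊔preds={0,1,2}  new={1,2}  old={}  +wl: 
  step 4. node 3  ⊔preds={0,1,2}  new={0,2}  old={2}  +wl: 
  step 5. node 4  ⊔preds={0,1,2}  new={0,1,2}  old={2}  +wl: 1
  step 6. node 5  ⊔preds={}  new={0,1,2}  stable
  step 7. node 6  ⊔preds={0,1,2}  new={0,1,2}  old={}  +wl: 2,3
  step 8. node 7  ⊔preds={1,2}  new={0,1,2}  old={}  +wl: 
  step 9. node 1  ⊔preds={0,1,2}  new={0,1,2}  stable
  step 10. node 2  ⊔preds={0,1,2}  new={1,2}  stable
  step 11. node 3  ⊔preds={0,1,2}  new={0,2}  stable

Least fixpoint reached:
  node 0: {1,2}
  node 1: {0,1,2}
  node 2: {1,2}
  node 3: {0,2}
  node 4: {0,1,2}
  node 5: {0,1,2}
  node 6: {0,1,2}
  node 7: {0,1,2}

{0,1,2}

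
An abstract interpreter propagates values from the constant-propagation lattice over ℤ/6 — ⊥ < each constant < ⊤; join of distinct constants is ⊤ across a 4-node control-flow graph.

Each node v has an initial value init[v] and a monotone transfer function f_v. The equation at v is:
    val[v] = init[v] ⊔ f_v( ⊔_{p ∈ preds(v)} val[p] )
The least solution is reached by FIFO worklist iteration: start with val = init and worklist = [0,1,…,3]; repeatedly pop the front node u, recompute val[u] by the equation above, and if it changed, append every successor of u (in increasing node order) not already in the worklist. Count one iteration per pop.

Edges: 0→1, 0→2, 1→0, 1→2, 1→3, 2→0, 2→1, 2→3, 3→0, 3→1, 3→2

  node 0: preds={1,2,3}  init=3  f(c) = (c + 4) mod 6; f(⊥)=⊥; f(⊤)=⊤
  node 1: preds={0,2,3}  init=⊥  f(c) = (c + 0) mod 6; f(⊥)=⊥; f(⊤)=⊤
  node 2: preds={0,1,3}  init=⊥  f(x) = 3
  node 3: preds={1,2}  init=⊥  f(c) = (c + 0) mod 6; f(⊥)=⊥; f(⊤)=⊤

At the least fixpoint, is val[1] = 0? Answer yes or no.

Trace (12 dequeues):
  [1] u=0 | in ⊥ | out 3 | ==
  [2] u=1 | in 3 | out 3 | prev ⊥ | push {0}
  [3] u=2 | in 3 | out 3 | prev ⊥ | push {1}
  [4] u=3 | in 3 | out 3 | prev ⊥ | push {2}
  [5] u=0 | in 3 | out ⊤ | prev 3 | push {}
  [6] u=1 | in ⊤ | out ⊤ | prev 3 | push {0,3}
  [7] u=2 | in ⊤ | out 3 | ==
  [8] u=0 | in ⊤ | out ⊤ | ==
  [9] u=3 | in ⊤ | out ⊤ | prev 3 | push {0,1,2}
  [10] u=0 | in ⊤ | out ⊤ | ==
  [11] u=1 | in ⊤ | out ⊤ | ==
  [12] u=2 | in ⊤ | out 3 | ==

Converged values:
  [0] ⊤
  [1] ⊤
  [2] 3
  [3] ⊤

no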